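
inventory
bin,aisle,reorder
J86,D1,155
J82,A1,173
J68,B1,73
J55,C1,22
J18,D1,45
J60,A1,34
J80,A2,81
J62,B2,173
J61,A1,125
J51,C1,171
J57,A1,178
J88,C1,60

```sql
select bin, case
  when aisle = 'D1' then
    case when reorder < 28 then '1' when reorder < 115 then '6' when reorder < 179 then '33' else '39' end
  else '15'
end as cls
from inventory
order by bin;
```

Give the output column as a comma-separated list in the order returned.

6, 15, 15, 15, 15, 15, 15, 15, 15, 15, 33, 15

bin=J18: aisle='D1' → inner[reorder < 115] → 6
bin=J51: aisle='C1' → outer ELSE → 15
bin=J55: aisle='C1' → outer ELSE → 15
bin=J57: aisle='A1' → outer ELSE → 15
bin=J60: aisle='A1' → outer ELSE → 15
bin=J61: aisle='A1' → outer ELSE → 15
bin=J62: aisle='B2' → outer ELSE → 15
bin=J68: aisle='B1' → outer ELSE → 15
bin=J80: aisle='A2' → outer ELSE → 15
bin=J82: aisle='A1' → outer ELSE → 15
bin=J86: aisle='D1' → inner[reorder < 179] → 33
bin=J88: aisle='C1' → outer ELSE → 15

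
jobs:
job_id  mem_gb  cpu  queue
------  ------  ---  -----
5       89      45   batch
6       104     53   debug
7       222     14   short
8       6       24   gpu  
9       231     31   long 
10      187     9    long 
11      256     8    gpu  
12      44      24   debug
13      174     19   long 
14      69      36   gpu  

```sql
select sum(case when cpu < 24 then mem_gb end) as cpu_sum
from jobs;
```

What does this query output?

839

job_id=5: ✗
job_id=6: ✗
job_id=7: ✓ → 222
job_id=8: ✗
job_id=9: ✗
job_id=10: ✓ → 187
job_id=11: ✓ → 256
job_id=12: ✗
job_id=13: ✓ → 174
job_id=14: ✗
cpu_sum = 222 + 187 + 256 + 174 = 839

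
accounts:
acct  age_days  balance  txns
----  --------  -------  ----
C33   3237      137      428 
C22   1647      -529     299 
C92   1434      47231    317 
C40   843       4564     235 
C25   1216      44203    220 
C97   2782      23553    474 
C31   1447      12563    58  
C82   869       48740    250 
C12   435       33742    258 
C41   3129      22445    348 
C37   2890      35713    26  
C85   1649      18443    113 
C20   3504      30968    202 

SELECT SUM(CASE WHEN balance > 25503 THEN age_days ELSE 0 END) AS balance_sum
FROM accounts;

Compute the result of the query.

acct=C33: ✗
acct=C22: ✗
acct=C92: ✓ → 1434
acct=C40: ✗
acct=C25: ✓ → 1216
acct=C97: ✗
acct=C31: ✗
acct=C82: ✓ → 869
acct=C12: ✓ → 435
acct=C41: ✗
acct=C37: ✓ → 2890
acct=C85: ✗
acct=C20: ✓ → 3504
balance_sum = 1434 + 1216 + 869 + 435 + 2890 + 3504 = 10348

10348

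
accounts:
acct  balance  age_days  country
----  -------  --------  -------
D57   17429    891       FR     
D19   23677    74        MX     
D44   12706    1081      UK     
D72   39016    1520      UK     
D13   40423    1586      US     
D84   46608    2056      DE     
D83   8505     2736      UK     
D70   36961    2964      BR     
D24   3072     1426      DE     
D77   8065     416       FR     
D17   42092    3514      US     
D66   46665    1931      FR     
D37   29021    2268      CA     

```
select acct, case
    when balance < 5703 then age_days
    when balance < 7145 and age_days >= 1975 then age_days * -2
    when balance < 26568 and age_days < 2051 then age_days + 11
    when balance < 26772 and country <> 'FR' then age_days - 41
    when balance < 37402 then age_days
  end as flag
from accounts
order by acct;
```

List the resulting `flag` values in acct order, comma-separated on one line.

acct=D13: (no match → NULL) → NULL
acct=D17: (no match → NULL) → NULL
acct=D19: balance < 26568 and age_days < 2051 → 85
acct=D24: balance < 5703 → 1426
acct=D37: balance < 37402 → 2268
acct=D44: balance < 26568 and age_days < 2051 → 1092
acct=D57: balance < 26568 and age_days < 2051 → 902
acct=D66: (no match → NULL) → NULL
acct=D70: balance < 37402 → 2964
acct=D72: (no match → NULL) → NULL
acct=D77: balance < 26568 and age_days < 2051 → 427
acct=D83: balance < 26772 and country <> 'FR' → 2695
acct=D84: (no match → NULL) → NULL

NULL, NULL, 85, 1426, 2268, 1092, 902, NULL, 2964, NULL, 427, 2695, NULL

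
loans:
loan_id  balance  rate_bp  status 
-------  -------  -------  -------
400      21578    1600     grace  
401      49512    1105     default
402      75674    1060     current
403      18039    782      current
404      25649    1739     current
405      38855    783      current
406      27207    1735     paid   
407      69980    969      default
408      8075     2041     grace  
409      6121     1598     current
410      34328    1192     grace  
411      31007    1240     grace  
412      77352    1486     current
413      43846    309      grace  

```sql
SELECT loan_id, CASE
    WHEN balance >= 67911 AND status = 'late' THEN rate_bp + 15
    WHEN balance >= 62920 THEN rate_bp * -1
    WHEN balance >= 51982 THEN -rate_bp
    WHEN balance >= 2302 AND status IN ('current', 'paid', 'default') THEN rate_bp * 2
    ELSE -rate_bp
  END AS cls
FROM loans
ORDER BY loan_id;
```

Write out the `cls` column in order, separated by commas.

-1600, 2210, -1060, 1564, 3478, 1566, 3470, -969, -2041, 3196, -1192, -1240, -1486, -309

loan_id=400: ELSE → -1600
loan_id=401: balance >= 2302 AND status IN ('current', 'paid', 'default') → 2210
loan_id=402: balance >= 62920 → -1060
loan_id=403: balance >= 2302 AND status IN ('current', 'paid', 'default') → 1564
loan_id=404: balance >= 2302 AND status IN ('current', 'paid', 'default') → 3478
loan_id=405: balance >= 2302 AND status IN ('current', 'paid', 'default') → 1566
loan_id=406: balance >= 2302 AND status IN ('current', 'paid', 'default') → 3470
loan_id=407: balance >= 62920 → -969
loan_id=408: ELSE → -2041
loan_id=409: balance >= 2302 AND status IN ('current', 'paid', 'default') → 3196
loan_id=410: ELSE → -1192
loan_id=411: ELSE → -1240
loan_id=412: balance >= 62920 → -1486
loan_id=413: ELSE → -309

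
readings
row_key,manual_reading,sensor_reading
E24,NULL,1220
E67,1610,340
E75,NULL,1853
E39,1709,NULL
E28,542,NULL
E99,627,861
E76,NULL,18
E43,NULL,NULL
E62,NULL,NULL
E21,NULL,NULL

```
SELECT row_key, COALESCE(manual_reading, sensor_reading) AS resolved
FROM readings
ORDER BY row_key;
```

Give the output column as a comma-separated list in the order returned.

NULL, 1220, 542, 1709, NULL, NULL, 1610, 1853, 18, 627

row_key=E21: manual_reading=NULL, sensor_reading=NULL (all NULL) → NULL
row_key=E24: manual_reading=NULL, sensor_reading=1220 → 1220
row_key=E28: manual_reading=542 → 542
row_key=E39: manual_reading=1709 → 1709
row_key=E43: manual_reading=NULL, sensor_reading=NULL (all NULL) → NULL
row_key=E62: manual_reading=NULL, sensor_reading=NULL (all NULL) → NULL
row_key=E67: manual_reading=1610 → 1610
row_key=E75: manual_reading=NULL, sensor_reading=1853 → 1853
row_key=E76: manual_reading=NULL, sensor_reading=18 → 18
row_key=E99: manual_reading=627 → 627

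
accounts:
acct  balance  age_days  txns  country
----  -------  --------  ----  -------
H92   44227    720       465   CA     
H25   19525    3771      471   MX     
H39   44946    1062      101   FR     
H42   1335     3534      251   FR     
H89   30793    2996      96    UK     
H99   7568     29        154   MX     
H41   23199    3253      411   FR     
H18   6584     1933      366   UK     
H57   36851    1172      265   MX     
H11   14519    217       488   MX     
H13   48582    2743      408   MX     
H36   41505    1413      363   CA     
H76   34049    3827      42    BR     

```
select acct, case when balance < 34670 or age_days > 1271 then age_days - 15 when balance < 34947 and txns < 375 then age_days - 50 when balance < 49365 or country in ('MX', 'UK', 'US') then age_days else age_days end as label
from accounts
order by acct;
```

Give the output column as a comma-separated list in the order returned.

202, 2728, 1918, 3756, 1398, 1062, 3238, 3519, 1172, 3812, 2981, 720, 14

acct=H11: balance < 34670 or age_days > 1271 → 202
acct=H13: balance < 34670 or age_days > 1271 → 2728
acct=H18: balance < 34670 or age_days > 1271 → 1918
acct=H25: balance < 34670 or age_days > 1271 → 3756
acct=H36: balance < 34670 or age_days > 1271 → 1398
acct=H39: balance < 49365 or country in ('MX', 'UK', 'US') → 1062
acct=H41: balance < 34670 or age_days > 1271 → 3238
acct=H42: balance < 34670 or age_days > 1271 → 3519
acct=H57: balance < 49365 or country in ('MX', 'UK', 'US') → 1172
acct=H76: balance < 34670 or age_days > 1271 → 3812
acct=H89: balance < 34670 or age_days > 1271 → 2981
acct=H92: balance < 49365 or country in ('MX', 'UK', 'US') → 720
acct=H99: balance < 34670 or age_days > 1271 → 14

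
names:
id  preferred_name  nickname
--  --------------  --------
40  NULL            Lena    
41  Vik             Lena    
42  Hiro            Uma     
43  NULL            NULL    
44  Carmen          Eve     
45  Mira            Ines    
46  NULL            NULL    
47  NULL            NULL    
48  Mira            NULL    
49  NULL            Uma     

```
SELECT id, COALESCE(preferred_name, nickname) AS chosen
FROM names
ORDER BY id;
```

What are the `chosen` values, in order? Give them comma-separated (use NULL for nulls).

Lena, Vik, Hiro, NULL, Carmen, Mira, NULL, NULL, Mira, Uma

id=40: preferred_name=NULL, nickname=Lena → Lena
id=41: preferred_name=Vik → Vik
id=42: preferred_name=Hiro → Hiro
id=43: preferred_name=NULL, nickname=NULL (all NULL) → NULL
id=44: preferred_name=Carmen → Carmen
id=45: preferred_name=Mira → Mira
id=46: preferred_name=NULL, nickname=NULL (all NULL) → NULL
id=47: preferred_name=NULL, nickname=NULL (all NULL) → NULL
id=48: preferred_name=Mira → Mira
id=49: preferred_name=NULL, nickname=Uma → Uma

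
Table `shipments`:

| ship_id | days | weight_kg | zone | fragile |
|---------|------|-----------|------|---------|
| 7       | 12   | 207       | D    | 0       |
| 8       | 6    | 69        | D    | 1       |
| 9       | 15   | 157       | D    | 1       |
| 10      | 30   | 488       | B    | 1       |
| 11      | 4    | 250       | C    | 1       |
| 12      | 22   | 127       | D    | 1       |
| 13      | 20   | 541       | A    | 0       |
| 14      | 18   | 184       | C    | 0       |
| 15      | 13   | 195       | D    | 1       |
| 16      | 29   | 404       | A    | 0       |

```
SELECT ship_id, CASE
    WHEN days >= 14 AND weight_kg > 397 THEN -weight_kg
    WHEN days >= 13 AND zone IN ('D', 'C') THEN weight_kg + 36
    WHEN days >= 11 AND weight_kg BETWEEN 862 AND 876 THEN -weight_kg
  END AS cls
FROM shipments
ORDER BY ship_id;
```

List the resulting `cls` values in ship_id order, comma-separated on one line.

NULL, NULL, 193, -488, NULL, 163, -541, 220, 231, -404

ship_id=7: (no match → NULL) → NULL
ship_id=8: (no match → NULL) → NULL
ship_id=9: days >= 13 AND zone IN ('D', 'C') → 193
ship_id=10: days >= 14 AND weight_kg > 397 → -488
ship_id=11: (no match → NULL) → NULL
ship_id=12: days >= 13 AND zone IN ('D', 'C') → 163
ship_id=13: days >= 14 AND weight_kg > 397 → -541
ship_id=14: days >= 13 AND zone IN ('D', 'C') → 220
ship_id=15: days >= 13 AND zone IN ('D', 'C') → 231
ship_id=16: days >= 14 AND weight_kg > 397 → -404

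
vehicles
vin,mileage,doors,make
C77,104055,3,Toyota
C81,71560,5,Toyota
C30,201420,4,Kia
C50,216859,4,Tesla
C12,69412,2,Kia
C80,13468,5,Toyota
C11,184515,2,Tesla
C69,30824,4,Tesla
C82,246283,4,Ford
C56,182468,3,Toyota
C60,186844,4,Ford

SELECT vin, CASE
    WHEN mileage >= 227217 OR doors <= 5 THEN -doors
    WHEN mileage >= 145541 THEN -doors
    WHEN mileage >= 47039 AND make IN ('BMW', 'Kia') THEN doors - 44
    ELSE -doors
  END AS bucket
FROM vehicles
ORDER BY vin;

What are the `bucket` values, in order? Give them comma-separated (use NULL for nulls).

-2, -2, -4, -4, -3, -4, -4, -3, -5, -5, -4

vin=C11: mileage >= 227217 OR doors <= 5 → -2
vin=C12: mileage >= 227217 OR doors <= 5 → -2
vin=C30: mileage >= 227217 OR doors <= 5 → -4
vin=C50: mileage >= 227217 OR doors <= 5 → -4
vin=C56: mileage >= 227217 OR doors <= 5 → -3
vin=C60: mileage >= 227217 OR doors <= 5 → -4
vin=C69: mileage >= 227217 OR doors <= 5 → -4
vin=C77: mileage >= 227217 OR doors <= 5 → -3
vin=C80: mileage >= 227217 OR doors <= 5 → -5
vin=C81: mileage >= 227217 OR doors <= 5 → -5
vin=C82: mileage >= 227217 OR doors <= 5 → -4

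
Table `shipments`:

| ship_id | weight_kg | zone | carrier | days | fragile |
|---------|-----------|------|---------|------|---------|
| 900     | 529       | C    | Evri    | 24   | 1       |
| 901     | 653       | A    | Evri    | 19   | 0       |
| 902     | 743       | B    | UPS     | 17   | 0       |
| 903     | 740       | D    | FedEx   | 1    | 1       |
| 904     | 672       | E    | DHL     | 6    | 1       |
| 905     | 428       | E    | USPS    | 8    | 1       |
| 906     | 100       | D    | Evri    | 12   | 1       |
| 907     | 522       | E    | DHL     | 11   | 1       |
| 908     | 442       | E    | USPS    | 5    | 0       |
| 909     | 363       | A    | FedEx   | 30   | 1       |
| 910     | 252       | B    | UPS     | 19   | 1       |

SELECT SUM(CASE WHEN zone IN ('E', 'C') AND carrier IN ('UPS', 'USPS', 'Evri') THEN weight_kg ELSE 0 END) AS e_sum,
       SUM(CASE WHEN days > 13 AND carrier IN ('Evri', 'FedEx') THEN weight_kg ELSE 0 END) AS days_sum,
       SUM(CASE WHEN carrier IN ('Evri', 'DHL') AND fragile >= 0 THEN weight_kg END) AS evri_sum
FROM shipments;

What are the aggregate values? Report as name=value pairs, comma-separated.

[e_sum: zone IN ('E', 'C') AND carrier IN ('UPS', 'USPS', 'Evri')]
ship_id=900: ✓ → 529
ship_id=901: ✗
ship_id=902: ✗
ship_id=903: ✗
ship_id=904: ✗
ship_id=905: ✓ → 428
ship_id=906: ✗
ship_id=907: ✗
ship_id=908: ✓ → 442
ship_id=909: ✗
ship_id=910: ✗
e_sum = 529 + 428 + 442 = 1399
—
[days_sum: days > 13 AND carrier IN ('Evri', 'FedEx')]
ship_id=900: ✓ → 529
ship_id=901: ✓ → 653
ship_id=902: ✗
ship_id=903: ✗
ship_id=904: ✗
ship_id=905: ✗
ship_id=906: ✗
ship_id=907: ✗
ship_id=908: ✗
ship_id=909: ✓ → 363
ship_id=910: ✗
days_sum = 529 + 653 + 363 = 1545
—
[evri_sum: carrier IN ('Evri', 'DHL') AND fragile >= 0]
ship_id=900: ✓ → 529
ship_id=901: ✓ → 653
ship_id=902: ✗
ship_id=903: ✗
ship_id=904: ✓ → 672
ship_id=905: ✗
ship_id=906: ✓ → 100
ship_id=907: ✓ → 522
ship_id=908: ✗
ship_id=909: ✗
ship_id=910: ✗
evri_sum = 529 + 653 + 672 + 100 + 522 = 2476

e_sum=1399, days_sum=1545, evri_sum=2476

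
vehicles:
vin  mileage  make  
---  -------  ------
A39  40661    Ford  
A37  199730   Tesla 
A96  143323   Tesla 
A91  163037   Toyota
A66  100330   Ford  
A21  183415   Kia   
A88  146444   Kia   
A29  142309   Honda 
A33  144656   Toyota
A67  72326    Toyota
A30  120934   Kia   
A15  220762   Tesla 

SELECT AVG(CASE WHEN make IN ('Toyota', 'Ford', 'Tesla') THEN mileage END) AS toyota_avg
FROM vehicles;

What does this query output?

135603.125

vin=A39: ✓ → 40661
vin=A37: ✓ → 199730
vin=A96: ✓ → 143323
vin=A91: ✓ → 163037
vin=A66: ✓ → 100330
vin=A21: ✗
vin=A88: ✗
vin=A29: ✗
vin=A33: ✓ → 144656
vin=A67: ✓ → 72326
vin=A30: ✗
vin=A15: ✓ → 220762
toyota_avg = (40661 + 199730 + 143323 + 163037 + 100330 + 144656 + 72326 + 220762) / 8 = 135603.125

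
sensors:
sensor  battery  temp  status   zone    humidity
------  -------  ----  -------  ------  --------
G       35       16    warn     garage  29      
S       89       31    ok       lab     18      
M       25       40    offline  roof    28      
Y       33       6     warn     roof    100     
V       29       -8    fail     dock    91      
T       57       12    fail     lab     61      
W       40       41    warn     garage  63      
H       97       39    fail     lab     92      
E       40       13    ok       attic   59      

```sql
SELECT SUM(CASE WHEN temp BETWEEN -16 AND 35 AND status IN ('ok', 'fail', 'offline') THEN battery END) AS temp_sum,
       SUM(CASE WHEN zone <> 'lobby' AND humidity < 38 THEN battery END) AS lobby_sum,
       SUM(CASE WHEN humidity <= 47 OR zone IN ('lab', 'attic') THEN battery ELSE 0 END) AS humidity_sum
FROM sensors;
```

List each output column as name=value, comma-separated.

[temp_sum: temp BETWEEN -16 AND 35 AND status IN ('ok', 'fail', 'offline')]
sensor=G: ✗
sensor=S: ✓ → 89
sensor=M: ✗
sensor=Y: ✗
sensor=V: ✓ → 29
sensor=T: ✓ → 57
sensor=W: ✗
sensor=H: ✗
sensor=E: ✓ → 40
temp_sum = 89 + 29 + 57 + 40 = 215
—
[lobby_sum: zone <> 'lobby' AND humidity < 38]
sensor=G: ✓ → 35
sensor=S: ✓ → 89
sensor=M: ✓ → 25
sensor=Y: ✗
sensor=V: ✗
sensor=T: ✗
sensor=W: ✗
sensor=H: ✗
sensor=E: ✗
lobby_sum = 35 + 89 + 25 = 149
—
[humidity_sum: humidity <= 47 OR zone IN ('lab', 'attic')]
sensor=G: ✓ → 35
sensor=S: ✓ → 89
sensor=M: ✓ → 25
sensor=Y: ✗
sensor=V: ✗
sensor=T: ✓ → 57
sensor=W: ✗
sensor=H: ✓ → 97
sensor=E: ✓ → 40
humidity_sum = 35 + 89 + 25 + 57 + 97 + 40 = 343

temp_sum=215, lobby_sum=149, humidity_sum=343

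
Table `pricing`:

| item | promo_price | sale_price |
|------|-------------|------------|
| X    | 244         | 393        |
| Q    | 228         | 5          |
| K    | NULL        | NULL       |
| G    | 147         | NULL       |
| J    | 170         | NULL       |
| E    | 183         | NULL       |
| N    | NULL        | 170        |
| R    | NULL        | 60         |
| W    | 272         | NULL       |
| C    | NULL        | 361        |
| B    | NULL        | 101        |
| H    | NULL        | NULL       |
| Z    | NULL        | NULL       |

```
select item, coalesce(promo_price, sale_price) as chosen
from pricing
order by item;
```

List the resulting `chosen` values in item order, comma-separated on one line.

101, 361, 183, 147, NULL, 170, NULL, 170, 228, 60, 272, 244, NULL

item=B: promo_price=NULL, sale_price=101 → 101
item=C: promo_price=NULL, sale_price=361 → 361
item=E: promo_price=183 → 183
item=G: promo_price=147 → 147
item=H: promo_price=NULL, sale_price=NULL (all NULL) → NULL
item=J: promo_price=170 → 170
item=K: promo_price=NULL, sale_price=NULL (all NULL) → NULL
item=N: promo_price=NULL, sale_price=170 → 170
item=Q: promo_price=228 → 228
item=R: promo_price=NULL, sale_price=60 → 60
item=W: promo_price=272 → 272
item=X: promo_price=244 → 244
item=Z: promo_price=NULL, sale_price=NULL (all NULL) → NULL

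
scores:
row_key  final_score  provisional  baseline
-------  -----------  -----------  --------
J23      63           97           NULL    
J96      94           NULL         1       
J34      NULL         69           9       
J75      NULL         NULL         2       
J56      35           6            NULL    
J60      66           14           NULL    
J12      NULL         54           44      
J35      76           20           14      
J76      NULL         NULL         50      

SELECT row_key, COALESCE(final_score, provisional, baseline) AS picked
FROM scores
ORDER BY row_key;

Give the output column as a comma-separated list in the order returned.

54, 63, 69, 76, 35, 66, 2, 50, 94

row_key=J12: final_score=NULL, provisional=54 → 54
row_key=J23: final_score=63 → 63
row_key=J34: final_score=NULL, provisional=69 → 69
row_key=J35: final_score=76 → 76
row_key=J56: final_score=35 → 35
row_key=J60: final_score=66 → 66
row_key=J75: final_score=NULL, provisional=NULL, baseline=2 → 2
row_key=J76: final_score=NULL, provisional=NULL, baseline=50 → 50
row_key=J96: final_score=94 → 94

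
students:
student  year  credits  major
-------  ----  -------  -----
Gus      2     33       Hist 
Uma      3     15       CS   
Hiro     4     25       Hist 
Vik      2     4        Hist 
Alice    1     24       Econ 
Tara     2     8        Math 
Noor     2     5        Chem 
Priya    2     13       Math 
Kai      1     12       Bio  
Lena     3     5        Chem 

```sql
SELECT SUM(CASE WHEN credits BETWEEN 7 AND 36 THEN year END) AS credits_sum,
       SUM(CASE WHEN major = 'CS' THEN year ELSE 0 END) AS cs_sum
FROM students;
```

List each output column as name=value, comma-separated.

credits_sum=15, cs_sum=3

[credits_sum: credits BETWEEN 7 AND 36]
student=Gus: ✓ → 2
student=Uma: ✓ → 3
student=Hiro: ✓ → 4
student=Vik: ✗
student=Alice: ✓ → 1
student=Tara: ✓ → 2
student=Noor: ✗
student=Priya: ✓ → 2
student=Kai: ✓ → 1
student=Lena: ✗
credits_sum = 2 + 3 + 4 + 1 + 2 + 2 + 1 = 15
—
[cs_sum: major = 'CS']
student=Gus: ✗
student=Uma: ✓ → 3
student=Hiro: ✗
student=Vik: ✗
student=Alice: ✗
student=Tara: ✗
student=Noor: ✗
student=Priya: ✗
student=Kai: ✗
student=Lena: ✗
cs_sum = 3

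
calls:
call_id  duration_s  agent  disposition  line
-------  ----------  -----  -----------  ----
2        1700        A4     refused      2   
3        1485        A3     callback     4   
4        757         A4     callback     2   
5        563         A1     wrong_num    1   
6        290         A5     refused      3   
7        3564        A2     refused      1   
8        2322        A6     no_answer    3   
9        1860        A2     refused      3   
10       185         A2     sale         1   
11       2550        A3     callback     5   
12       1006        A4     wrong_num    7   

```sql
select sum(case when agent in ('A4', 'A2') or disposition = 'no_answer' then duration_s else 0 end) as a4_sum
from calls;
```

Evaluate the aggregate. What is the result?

11394

call_id=2: ✓ → 1700
call_id=3: ✗
call_id=4: ✓ → 757
call_id=5: ✗
call_id=6: ✗
call_id=7: ✓ → 3564
call_id=8: ✓ → 2322
call_id=9: ✓ → 1860
call_id=10: ✓ → 185
call_id=11: ✗
call_id=12: ✓ → 1006
a4_sum = 1700 + 757 + 3564 + 2322 + 1860 + 185 + 1006 = 11394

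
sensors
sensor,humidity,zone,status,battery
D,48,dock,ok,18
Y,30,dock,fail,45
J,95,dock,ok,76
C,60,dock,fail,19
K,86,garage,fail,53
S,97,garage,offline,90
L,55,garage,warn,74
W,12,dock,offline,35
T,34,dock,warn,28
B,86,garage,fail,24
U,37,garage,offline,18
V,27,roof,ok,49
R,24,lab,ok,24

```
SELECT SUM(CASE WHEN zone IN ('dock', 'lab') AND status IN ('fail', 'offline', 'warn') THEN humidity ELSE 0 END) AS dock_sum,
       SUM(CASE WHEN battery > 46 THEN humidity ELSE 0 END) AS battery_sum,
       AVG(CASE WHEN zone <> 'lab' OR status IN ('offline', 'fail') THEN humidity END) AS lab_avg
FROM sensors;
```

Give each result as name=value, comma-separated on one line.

[dock_sum: zone IN ('dock', 'lab') AND status IN ('fail', 'offline', 'warn')]
sensor=D: ✗
sensor=Y: ✓ → 30
sensor=J: ✗
sensor=C: ✓ → 60
sensor=K: ✗
sensor=S: ✗
sensor=L: ✗
sensor=W: ✓ → 12
sensor=T: ✓ → 34
sensor=B: ✗
sensor=U: ✗
sensor=V: ✗
sensor=R: ✗
dock_sum = 30 + 60 + 12 + 34 = 136
—
[battery_sum: battery > 46]
sensor=D: ✗
sensor=Y: ✗
sensor=J: ✓ → 95
sensor=C: ✗
sensor=K: ✓ → 86
sensor=S: ✓ → 97
sensor=L: ✓ → 55
sensor=W: ✗
sensor=T: ✗
sensor=B: ✗
sensor=U: ✗
sensor=V: ✓ → 27
sensor=R: ✗
battery_sum = 95 + 86 + 97 + 55 + 27 = 360
—
[lab_avg: zone <> 'lab' OR status IN ('offline', 'fail')]
sensor=D: ✓ → 48
sensor=Y: ✓ → 30
sensor=J: ✓ → 95
sensor=C: ✓ → 60
sensor=K: ✓ → 86
sensor=S: ✓ → 97
sensor=L: ✓ → 55
sensor=W: ✓ → 12
sensor=T: ✓ → 34
sensor=B: ✓ → 86
sensor=U: ✓ → 37
sensor=V: ✓ → 27
sensor=R: ✗
lab_avg = (48 + 30 + 95 + 60 + 86 + 97 + 55 + 12 + 34 + 86 + 37 + 27) / 12 = 55.5833333333

dock_sum=136, battery_sum=360, lab_avg=55.5833333333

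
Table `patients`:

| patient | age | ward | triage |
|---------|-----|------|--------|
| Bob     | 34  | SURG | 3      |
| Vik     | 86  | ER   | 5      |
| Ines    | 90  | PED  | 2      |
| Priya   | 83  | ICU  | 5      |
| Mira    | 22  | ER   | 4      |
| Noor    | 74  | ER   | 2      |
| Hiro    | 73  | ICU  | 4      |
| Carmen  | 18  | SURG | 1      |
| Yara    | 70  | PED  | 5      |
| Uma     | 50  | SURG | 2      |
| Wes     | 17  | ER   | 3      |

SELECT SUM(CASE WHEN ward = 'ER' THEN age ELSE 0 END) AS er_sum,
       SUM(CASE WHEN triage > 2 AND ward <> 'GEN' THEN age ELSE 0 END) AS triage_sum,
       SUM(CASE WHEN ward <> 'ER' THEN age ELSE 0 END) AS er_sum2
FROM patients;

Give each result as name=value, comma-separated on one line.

[er_sum: ward = 'ER']
patient=Bob: ✗
patient=Vik: ✓ → 86
patient=Ines: ✗
patient=Priya: ✗
patient=Mira: ✓ → 22
patient=Noor: ✓ → 74
patient=Hiro: ✗
patient=Carmen: ✗
patient=Yara: ✗
patient=Uma: ✗
patient=Wes: ✓ → 17
er_sum = 86 + 22 + 74 + 17 = 199
—
[triage_sum: triage > 2 AND ward <> 'GEN']
patient=Bob: ✓ → 34
patient=Vik: ✓ → 86
patient=Ines: ✗
patient=Priya: ✓ → 83
patient=Mira: ✓ → 22
patient=Noor: ✗
patient=Hiro: ✓ → 73
patient=Carmen: ✗
patient=Yara: ✓ → 70
patient=Uma: ✗
patient=Wes: ✓ → 17
triage_sum = 34 + 86 + 83 + 22 + 73 + 70 + 17 = 385
—
[er_sum2: ward <> 'ER']
patient=Bob: ✓ → 34
patient=Vik: ✗
patient=Ines: ✓ → 90
patient=Priya: ✓ → 83
patient=Mira: ✗
patient=Noor: ✗
patient=Hiro: ✓ → 73
patient=Carmen: ✓ → 18
patient=Yara: ✓ → 70
patient=Uma: ✓ → 50
patient=Wes: ✗
er_sum2 = 34 + 90 + 83 + 73 + 18 + 70 + 50 = 418

er_sum=199, triage_sum=385, er_sum2=418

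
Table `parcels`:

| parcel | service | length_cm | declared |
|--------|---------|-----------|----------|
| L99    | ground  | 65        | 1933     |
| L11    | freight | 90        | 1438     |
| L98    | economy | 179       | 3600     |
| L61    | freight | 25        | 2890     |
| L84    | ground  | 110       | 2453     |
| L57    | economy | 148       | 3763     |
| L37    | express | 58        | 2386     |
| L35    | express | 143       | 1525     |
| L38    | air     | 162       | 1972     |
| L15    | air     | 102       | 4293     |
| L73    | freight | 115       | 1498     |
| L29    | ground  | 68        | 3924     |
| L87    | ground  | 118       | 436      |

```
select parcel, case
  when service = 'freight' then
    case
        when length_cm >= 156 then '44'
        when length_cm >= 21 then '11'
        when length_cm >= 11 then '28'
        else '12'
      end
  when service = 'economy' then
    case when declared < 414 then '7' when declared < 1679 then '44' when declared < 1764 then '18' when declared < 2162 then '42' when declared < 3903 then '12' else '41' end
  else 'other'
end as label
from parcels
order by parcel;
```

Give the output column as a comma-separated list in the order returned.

11, other, other, other, other, other, 12, 11, 11, other, other, 12, other

parcel=L11: service='freight' → inner[length_cm >= 21] → 11
parcel=L15: service='air' → outer ELSE → other
parcel=L29: service='ground' → outer ELSE → other
parcel=L35: service='express' → outer ELSE → other
parcel=L37: service='express' → outer ELSE → other
parcel=L38: service='air' → outer ELSE → other
parcel=L57: service='economy' → inner[declared < 3903] → 12
parcel=L61: service='freight' → inner[length_cm >= 21] → 11
parcel=L73: service='freight' → inner[length_cm >= 21] → 11
parcel=L84: service='ground' → outer ELSE → other
parcel=L87: service='ground' → outer ELSE → other
parcel=L98: service='economy' → inner[declared < 3903] → 12
parcel=L99: service='ground' → outer ELSE → other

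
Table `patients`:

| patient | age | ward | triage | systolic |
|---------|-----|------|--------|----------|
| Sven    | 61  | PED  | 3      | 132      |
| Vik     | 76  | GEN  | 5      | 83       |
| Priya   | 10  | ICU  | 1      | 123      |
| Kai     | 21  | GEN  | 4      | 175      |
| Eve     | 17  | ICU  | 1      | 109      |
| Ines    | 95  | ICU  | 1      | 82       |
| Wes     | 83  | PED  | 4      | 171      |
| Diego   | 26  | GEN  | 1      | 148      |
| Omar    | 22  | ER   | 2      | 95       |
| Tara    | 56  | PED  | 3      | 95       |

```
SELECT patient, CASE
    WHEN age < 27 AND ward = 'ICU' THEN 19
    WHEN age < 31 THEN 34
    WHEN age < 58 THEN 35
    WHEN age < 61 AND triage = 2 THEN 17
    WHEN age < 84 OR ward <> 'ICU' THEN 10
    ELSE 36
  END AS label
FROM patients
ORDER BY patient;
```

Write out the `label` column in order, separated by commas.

patient=Diego: age < 31 → 34
patient=Eve: age < 27 AND ward = 'ICU' → 19
patient=Ines: ELSE → 36
patient=Kai: age < 31 → 34
patient=Omar: age < 31 → 34
patient=Priya: age < 27 AND ward = 'ICU' → 19
patient=Sven: age < 84 OR ward <> 'ICU' → 10
patient=Tara: age < 58 → 35
patient=Vik: age < 84 OR ward <> 'ICU' → 10
patient=Wes: age < 84 OR ward <> 'ICU' → 10

34, 19, 36, 34, 34, 19, 10, 35, 10, 10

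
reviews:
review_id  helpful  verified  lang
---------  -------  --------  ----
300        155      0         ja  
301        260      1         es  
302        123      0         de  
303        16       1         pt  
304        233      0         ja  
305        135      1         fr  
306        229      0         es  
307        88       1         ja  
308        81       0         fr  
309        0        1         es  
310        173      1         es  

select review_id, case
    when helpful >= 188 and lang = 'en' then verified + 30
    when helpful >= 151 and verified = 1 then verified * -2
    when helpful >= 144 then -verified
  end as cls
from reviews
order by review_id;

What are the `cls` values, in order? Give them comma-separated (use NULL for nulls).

0, -2, NULL, NULL, 0, NULL, 0, NULL, NULL, NULL, -2

review_id=300: helpful >= 144 → 0
review_id=301: helpful >= 151 and verified = 1 → -2
review_id=302: (no match → NULL) → NULL
review_id=303: (no match → NULL) → NULL
review_id=304: helpful >= 144 → 0
review_id=305: (no match → NULL) → NULL
review_id=306: helpful >= 144 → 0
review_id=307: (no match → NULL) → NULL
review_id=308: (no match → NULL) → NULL
review_id=309: (no match → NULL) → NULL
review_id=310: helpful >= 151 and verified = 1 → -2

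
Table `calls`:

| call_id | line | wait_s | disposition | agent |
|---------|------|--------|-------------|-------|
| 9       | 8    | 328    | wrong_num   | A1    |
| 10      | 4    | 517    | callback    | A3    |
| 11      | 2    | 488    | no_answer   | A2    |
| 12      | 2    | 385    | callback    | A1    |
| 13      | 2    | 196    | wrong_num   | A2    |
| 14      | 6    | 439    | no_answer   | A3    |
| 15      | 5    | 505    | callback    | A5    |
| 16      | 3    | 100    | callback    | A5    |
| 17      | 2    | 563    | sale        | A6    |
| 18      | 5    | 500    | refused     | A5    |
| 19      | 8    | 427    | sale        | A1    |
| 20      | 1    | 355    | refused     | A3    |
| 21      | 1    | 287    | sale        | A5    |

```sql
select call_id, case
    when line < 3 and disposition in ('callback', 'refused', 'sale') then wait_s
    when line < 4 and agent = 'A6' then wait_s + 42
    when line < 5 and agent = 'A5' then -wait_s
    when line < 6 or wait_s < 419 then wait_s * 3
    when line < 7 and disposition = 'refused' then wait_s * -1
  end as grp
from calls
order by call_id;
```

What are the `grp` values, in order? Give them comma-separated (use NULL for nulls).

call_id=9: line < 6 or wait_s < 419 → 984
call_id=10: line < 6 or wait_s < 419 → 1551
call_id=11: line < 6 or wait_s < 419 → 1464
call_id=12: line < 3 and disposition in ('callback', 'refused', 'sale') → 385
call_id=13: line < 6 or wait_s < 419 → 588
call_id=14: (no match → NULL) → NULL
call_id=15: line < 6 or wait_s < 419 → 1515
call_id=16: line < 5 and agent = 'A5' → -100
call_id=17: line < 3 and disposition in ('callback', 'refused', 'sale') → 563
call_id=18: line < 6 or wait_s < 419 → 1500
call_id=19: (no match → NULL) → NULL
call_id=20: line < 3 and disposition in ('callback', 'refused', 'sale') → 355
call_id=21: line < 3 and disposition in ('callback', 'refused', 'sale') → 287

984, 1551, 1464, 385, 588, NULL, 1515, -100, 563, 1500, NULL, 355, 287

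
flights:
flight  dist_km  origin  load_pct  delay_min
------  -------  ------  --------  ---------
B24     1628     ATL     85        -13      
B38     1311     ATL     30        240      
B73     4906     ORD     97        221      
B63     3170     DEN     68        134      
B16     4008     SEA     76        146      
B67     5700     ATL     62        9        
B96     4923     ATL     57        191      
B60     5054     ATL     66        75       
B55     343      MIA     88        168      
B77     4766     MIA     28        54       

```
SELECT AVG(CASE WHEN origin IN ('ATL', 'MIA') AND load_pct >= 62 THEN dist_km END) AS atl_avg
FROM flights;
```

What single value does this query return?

3181.25

flight=B24: ✓ → 1628
flight=B38: ✗
flight=B73: ✗
flight=B63: ✗
flight=B16: ✗
flight=B67: ✓ → 5700
flight=B96: ✗
flight=B60: ✓ → 5054
flight=B55: ✓ → 343
flight=B77: ✗
atl_avg = (1628 + 5700 + 5054 + 343) / 4 = 3181.25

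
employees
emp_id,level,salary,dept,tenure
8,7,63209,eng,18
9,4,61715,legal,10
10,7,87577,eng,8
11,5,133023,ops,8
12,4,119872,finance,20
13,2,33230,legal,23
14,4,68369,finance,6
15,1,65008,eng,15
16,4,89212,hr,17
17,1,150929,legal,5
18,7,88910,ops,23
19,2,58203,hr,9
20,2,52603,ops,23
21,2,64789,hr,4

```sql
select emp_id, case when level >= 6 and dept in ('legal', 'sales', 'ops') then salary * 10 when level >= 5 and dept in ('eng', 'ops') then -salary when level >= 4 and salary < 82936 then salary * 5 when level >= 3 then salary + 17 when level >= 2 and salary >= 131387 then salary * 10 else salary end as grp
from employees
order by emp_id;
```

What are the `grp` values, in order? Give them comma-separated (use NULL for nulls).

emp_id=8: level >= 5 and dept in ('eng', 'ops') → -63209
emp_id=9: level >= 4 and salary < 82936 → 308575
emp_id=10: level >= 5 and dept in ('eng', 'ops') → -87577
emp_id=11: level >= 5 and dept in ('eng', 'ops') → -133023
emp_id=12: level >= 3 → 119889
emp_id=13: ELSE → 33230
emp_id=14: level >= 4 and salary < 82936 → 341845
emp_id=15: ELSE → 65008
emp_id=16: level >= 3 → 89229
emp_id=17: ELSE → 150929
emp_id=18: level >= 6 and dept in ('legal', 'sales', 'ops') → 889100
emp_id=19: ELSE → 58203
emp_id=20: ELSE → 52603
emp_id=21: ELSE → 64789

-63209, 308575, -87577, -133023, 119889, 33230, 341845, 65008, 89229, 150929, 889100, 58203, 52603, 64789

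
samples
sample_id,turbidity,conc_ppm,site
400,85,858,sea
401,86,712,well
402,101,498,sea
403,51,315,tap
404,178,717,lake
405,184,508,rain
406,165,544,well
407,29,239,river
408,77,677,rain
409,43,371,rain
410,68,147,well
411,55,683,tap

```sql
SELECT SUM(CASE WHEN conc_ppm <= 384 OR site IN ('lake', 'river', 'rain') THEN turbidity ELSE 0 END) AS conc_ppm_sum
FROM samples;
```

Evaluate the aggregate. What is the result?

630

sample_id=400: ✗
sample_id=401: ✗
sample_id=402: ✗
sample_id=403: ✓ → 51
sample_id=404: ✓ → 178
sample_id=405: ✓ → 184
sample_id=406: ✗
sample_id=407: ✓ → 29
sample_id=408: ✓ → 77
sample_id=409: ✓ → 43
sample_id=410: ✓ → 68
sample_id=411: ✗
conc_ppm_sum = 51 + 178 + 184 + 29 + 77 + 43 + 68 = 630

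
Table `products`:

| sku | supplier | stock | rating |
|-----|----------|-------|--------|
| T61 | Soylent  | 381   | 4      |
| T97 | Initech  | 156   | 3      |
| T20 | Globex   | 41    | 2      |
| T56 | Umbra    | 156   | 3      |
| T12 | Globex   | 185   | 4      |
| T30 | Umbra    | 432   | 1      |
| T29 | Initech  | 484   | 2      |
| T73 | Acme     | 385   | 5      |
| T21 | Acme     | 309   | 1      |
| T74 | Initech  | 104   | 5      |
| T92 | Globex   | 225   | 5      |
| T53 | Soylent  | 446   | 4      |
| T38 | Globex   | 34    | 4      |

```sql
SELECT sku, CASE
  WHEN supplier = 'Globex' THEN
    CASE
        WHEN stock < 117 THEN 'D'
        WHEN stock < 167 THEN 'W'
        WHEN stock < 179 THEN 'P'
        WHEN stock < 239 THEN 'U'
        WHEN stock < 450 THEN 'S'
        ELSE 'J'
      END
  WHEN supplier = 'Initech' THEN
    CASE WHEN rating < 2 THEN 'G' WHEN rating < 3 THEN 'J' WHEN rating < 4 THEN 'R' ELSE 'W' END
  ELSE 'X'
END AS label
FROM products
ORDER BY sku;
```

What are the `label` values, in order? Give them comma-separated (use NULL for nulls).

sku=T12: supplier='Globex' → inner[stock < 239] → U
sku=T20: supplier='Globex' → inner[stock < 117] → D
sku=T21: supplier='Acme' → outer ELSE → X
sku=T29: supplier='Initech' → inner[rating < 3] → J
sku=T30: supplier='Umbra' → outer ELSE → X
sku=T38: supplier='Globex' → inner[stock < 117] → D
sku=T53: supplier='Soylent' → outer ELSE → X
sku=T56: supplier='Umbra' → outer ELSE → X
sku=T61: supplier='Soylent' → outer ELSE → X
sku=T73: supplier='Acme' → outer ELSE → X
sku=T74: supplier='Initech' → inner[ELSE] → W
sku=T92: supplier='Globex' → inner[stock < 239] → U
sku=T97: supplier='Initech' → inner[rating < 4] → R

U, D, X, J, X, D, X, X, X, X, W, U, R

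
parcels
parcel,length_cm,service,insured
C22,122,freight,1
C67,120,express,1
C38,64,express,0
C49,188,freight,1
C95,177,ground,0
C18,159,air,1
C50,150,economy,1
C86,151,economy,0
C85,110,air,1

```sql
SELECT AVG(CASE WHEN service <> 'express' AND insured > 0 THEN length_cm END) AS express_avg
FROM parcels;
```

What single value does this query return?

145.8

parcel=C22: ✓ → 122
parcel=C67: ✗
parcel=C38: ✗
parcel=C49: ✓ → 188
parcel=C95: ✗
parcel=C18: ✓ → 159
parcel=C50: ✓ → 150
parcel=C86: ✗
parcel=C85: ✓ → 110
express_avg = (122 + 188 + 159 + 150 + 110) / 5 = 145.8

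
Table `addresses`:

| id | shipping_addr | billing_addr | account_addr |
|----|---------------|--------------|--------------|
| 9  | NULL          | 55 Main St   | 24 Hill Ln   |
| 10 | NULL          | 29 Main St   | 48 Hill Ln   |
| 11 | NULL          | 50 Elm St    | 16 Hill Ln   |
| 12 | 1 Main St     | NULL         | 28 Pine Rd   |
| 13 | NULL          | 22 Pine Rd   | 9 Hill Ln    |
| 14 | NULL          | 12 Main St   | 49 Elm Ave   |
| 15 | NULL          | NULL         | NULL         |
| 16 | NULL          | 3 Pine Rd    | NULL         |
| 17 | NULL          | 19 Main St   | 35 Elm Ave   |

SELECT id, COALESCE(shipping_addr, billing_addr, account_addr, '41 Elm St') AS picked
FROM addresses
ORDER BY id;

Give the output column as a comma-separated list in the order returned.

55 Main St, 29 Main St, 50 Elm St, 1 Main St, 22 Pine Rd, 12 Main St, 41 Elm St, 3 Pine Rd, 19 Main St

id=9: shipping_addr=NULL, billing_addr=55 Main St → 55 Main St
id=10: shipping_addr=NULL, billing_addr=29 Main St → 29 Main St
id=11: shipping_addr=NULL, billing_addr=50 Elm St → 50 Elm St
id=12: shipping_addr=1 Main St → 1 Main St
id=13: shipping_addr=NULL, billing_addr=22 Pine Rd → 22 Pine Rd
id=14: shipping_addr=NULL, billing_addr=12 Main St → 12 Main St
id=15: shipping_addr=NULL, billing_addr=NULL, account_addr=NULL, → literal 41 Elm St → 41 Elm St
id=16: shipping_addr=NULL, billing_addr=3 Pine Rd → 3 Pine Rd
id=17: shipping_addr=NULL, billing_addr=19 Main St → 19 Main St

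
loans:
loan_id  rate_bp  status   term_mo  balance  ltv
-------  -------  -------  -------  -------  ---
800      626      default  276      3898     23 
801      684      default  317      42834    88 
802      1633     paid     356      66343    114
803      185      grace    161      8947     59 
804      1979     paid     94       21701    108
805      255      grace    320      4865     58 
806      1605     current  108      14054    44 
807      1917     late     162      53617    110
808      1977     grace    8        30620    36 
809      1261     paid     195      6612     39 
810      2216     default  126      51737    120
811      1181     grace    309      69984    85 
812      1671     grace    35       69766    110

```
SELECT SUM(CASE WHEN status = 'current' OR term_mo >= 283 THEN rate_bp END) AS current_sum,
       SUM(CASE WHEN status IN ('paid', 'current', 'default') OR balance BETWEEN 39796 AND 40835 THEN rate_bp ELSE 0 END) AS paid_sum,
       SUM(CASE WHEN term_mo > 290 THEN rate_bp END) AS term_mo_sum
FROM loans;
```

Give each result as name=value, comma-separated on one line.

current_sum=5358, paid_sum=10004, term_mo_sum=3753

[current_sum: status = 'current' OR term_mo >= 283]
loan_id=800: ✗
loan_id=801: ✓ → 684
loan_id=802: ✓ → 1633
loan_id=803: ✗
loan_id=804: ✗
loan_id=805: ✓ → 255
loan_id=806: ✓ → 1605
loan_id=807: ✗
loan_id=808: ✗
loan_id=809: ✗
loan_id=810: ✗
loan_id=811: ✓ → 1181
loan_id=812: ✗
current_sum = 684 + 1633 + 255 + 1605 + 1181 = 5358
—
[paid_sum: status IN ('paid', 'current', 'default') OR balance BETWEEN 39796 AND 40835]
loan_id=800: ✓ → 626
loan_id=801: ✓ → 684
loan_id=802: ✓ → 1633
loan_id=803: ✗
loan_id=804: ✓ → 1979
loan_id=805: ✗
loan_id=806: ✓ → 1605
loan_id=807: ✗
loan_id=808: ✗
loan_id=809: ✓ → 1261
loan_id=810: ✓ → 2216
loan_id=811: ✗
loan_id=812: ✗
paid_sum = 626 + 684 + 1633 + 1979 + 1605 + 1261 + 2216 = 10004
—
[term_mo_sum: term_mo > 290]
loan_id=800: ✗
loan_id=801: ✓ → 684
loan_id=802: ✓ → 1633
loan_id=803: ✗
loan_id=804: ✗
loan_id=805: ✓ → 255
loan_id=806: ✗
loan_id=807: ✗
loan_id=808: ✗
loan_id=809: ✗
loan_id=810: ✗
loan_id=811: ✓ → 1181
loan_id=812: ✗
term_mo_sum = 684 + 1633 + 255 + 1181 = 3753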